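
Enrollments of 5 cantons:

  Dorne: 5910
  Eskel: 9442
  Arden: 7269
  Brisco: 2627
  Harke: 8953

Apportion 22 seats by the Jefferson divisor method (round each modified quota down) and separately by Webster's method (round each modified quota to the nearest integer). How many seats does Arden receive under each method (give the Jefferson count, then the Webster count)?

5 and 4

Jefferson: Dorne 4, Eskel 6, Arden 5, Brisco 1, Harke 6.
Webster: Dorne 4, Eskel 6, Arden 4, Brisco 2, Harke 6.
Arden gets 5 under Jefferson and 4 under Webster.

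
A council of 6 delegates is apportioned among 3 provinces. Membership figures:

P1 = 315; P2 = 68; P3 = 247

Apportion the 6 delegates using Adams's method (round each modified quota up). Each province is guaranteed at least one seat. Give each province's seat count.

Standard divisor 630/6 ≈ 105; standard quotas: P1 3.000, P2 0.648, P3 2.352.
Rounding up gives 3, 1, 3 = 7 seats, so the divisor must be adjusted.
With modified divisor 140: modified quotas P1 2.250, P2 0.486, P3 1.764.
Rounding up: P1 3, P2 1, P3 2 (total 6).

P1=3, P2=1, P3=2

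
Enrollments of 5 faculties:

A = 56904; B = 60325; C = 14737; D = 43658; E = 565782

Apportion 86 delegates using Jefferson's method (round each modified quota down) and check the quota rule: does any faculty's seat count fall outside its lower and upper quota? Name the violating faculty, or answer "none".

Standard quotas: A 6.601, B 6.997, C 1.709, D 5.064, E 65.628.
Jefferson allocation: A 6, B 7, C 1, D 5, E 67.
E has quota 65.628 (lower 65, upper 66) but receives 67 — outside the quota interval.

E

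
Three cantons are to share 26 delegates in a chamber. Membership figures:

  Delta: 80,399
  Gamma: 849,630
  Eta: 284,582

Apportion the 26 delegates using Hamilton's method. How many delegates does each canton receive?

Delta: 2; Gamma: 18; Eta: 6

Standard divisor: 1214611 ÷ 26 ≈ 46715.808.
Standard quotas: Delta 1.7210, Gamma 18.1872, Eta 6.0918.
Lower quotas: Delta 1, Gamma 18, Eta 6 (sum 25, leaving 1 seat).
Remainders in descending order: Delta 0.7210, Gamma 0.1872, Eta 0.0918.
The surplus seat goes to Delta.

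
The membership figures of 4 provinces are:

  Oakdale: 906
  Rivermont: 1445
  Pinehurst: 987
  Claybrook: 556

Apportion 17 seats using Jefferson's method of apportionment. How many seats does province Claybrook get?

Standard divisor 3894/17 ≈ 229.059; standard quotas: Oakdale 3.955, Rivermont 6.308, Pinehurst 4.309, Claybrook 2.427.
Rounding down gives 3, 6, 4, 2 = 15 seats, so the divisor must be adjusted.
With modified divisor 200: modified quotas Oakdale 4.530, Rivermont 7.225, Pinehurst 4.935, Claybrook 2.780.
Rounding down: Oakdale 4, Rivermont 7, Pinehurst 4, Claybrook 2 (total 17).
Claybrook receives 2.

2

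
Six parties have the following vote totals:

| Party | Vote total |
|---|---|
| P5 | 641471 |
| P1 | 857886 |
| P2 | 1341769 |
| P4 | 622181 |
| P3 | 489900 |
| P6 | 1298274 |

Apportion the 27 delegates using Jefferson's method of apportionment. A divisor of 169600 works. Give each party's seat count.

P5 3, P1 5, P2 7, P4 3, P3 2, P6 7

With modified divisor 169600: modified quotas P5 3.782, P1 5.058, P2 7.911, P4 3.669, P3 2.889, P6 7.655.
Rounding down: P5 3, P1 5, P2 7, P4 3, P3 2, P6 7 (total 27).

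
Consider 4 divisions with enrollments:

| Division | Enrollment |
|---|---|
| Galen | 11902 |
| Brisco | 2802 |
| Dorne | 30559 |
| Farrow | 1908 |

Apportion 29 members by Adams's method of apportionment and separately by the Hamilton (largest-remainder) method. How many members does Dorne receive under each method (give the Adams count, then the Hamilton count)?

Adams: Galen 7, Brisco 2, Dorne 18, Farrow 2.
Hamilton: Galen 7, Brisco 2, Dorne 19, Farrow 1.
Dorne gets 18 under Adams and 19 under Hamilton.

18 and 19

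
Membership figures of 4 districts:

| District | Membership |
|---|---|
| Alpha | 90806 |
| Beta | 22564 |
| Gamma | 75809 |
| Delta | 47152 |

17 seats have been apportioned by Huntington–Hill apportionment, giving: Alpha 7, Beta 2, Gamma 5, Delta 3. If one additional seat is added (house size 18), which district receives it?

Gamma

Priority for the next seat is population ÷ (√(s·(s+1))).
Priorities: Alpha 12134.462, Beta 9211.714, Gamma 13840.766, Delta 13611.610.
Highest priority: Gamma.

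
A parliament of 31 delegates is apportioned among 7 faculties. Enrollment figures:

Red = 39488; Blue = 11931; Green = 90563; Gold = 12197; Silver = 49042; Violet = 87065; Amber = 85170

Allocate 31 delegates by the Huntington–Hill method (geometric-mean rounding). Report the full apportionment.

Red=3, Blue=1, Green=8, Gold=1, Silver=4, Violet=7, Amber=7

With divisor 11868: modified quotas Red 3.327, Blue 1.005, Green 7.631, Gold 1.028, Silver 4.132, Violet 7.336, Amber 7.176.
Geometric-mean thresholds: Red √(3·4)=3.464, Blue √(1·2)=1.414, Green √(7·8)=7.483, Gold √(1·2)=1.414, Silver √(4·5)=4.472, Violet √(7·8)=7.483, Amber √(7·8)=7.483.
Each quota rounded against its threshold gives Red 3, Blue 1, Green 8, Gold 1, Silver 4, Violet 7, Amber 7 (total 31).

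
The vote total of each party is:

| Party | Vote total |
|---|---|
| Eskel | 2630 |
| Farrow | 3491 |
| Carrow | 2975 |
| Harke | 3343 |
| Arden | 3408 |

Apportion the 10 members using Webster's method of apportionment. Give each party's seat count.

Standard divisor 15847/10 ≈ 1584.7; standard quotas: Eskel 1.660, Farrow 2.203, Carrow 1.877, Harke 2.110, Arden 2.151.
Rounding to the nearest integer gives Eskel 2, Farrow 2, Carrow 2, Harke 2, Arden 2 — total 10, matching the house size, so no adjustment is needed.

Eskel 2, Farrow 2, Carrow 2, Harke 2, Arden 2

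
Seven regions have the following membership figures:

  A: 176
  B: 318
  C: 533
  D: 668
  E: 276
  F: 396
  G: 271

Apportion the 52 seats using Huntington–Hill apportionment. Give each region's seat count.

A 4; B 6; C 11; D 13; E 5; F 8; G 5

With divisor 50.6: modified quotas A 3.478, B 6.285, C 10.534, D 13.202, E 5.455, F 7.826, G 5.356.
Geometric-mean thresholds: A √(3·4)=3.464, B √(6·7)=6.481, C √(10·11)=10.488, D √(13·14)=13.491, E √(5·6)=5.477, F √(7·8)=7.483, G √(5·6)=5.477.
Each quota rounded against its threshold gives A 4, B 6, C 11, D 13, E 5, F 8, G 5 (total 52).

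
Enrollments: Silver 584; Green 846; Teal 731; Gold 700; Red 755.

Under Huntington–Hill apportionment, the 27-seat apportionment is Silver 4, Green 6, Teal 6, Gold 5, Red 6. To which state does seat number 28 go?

Priority for the next seat is population ÷ (√(s·(s+1))).
Priorities: Silver 130.586, Green 130.541, Teal 112.796, Gold 127.802, Red 116.499.
Highest priority: Silver.

Silver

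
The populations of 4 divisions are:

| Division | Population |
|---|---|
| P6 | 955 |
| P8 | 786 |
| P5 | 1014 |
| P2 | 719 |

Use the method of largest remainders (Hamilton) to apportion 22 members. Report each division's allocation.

Total 3474; standard divisor 3474/22 ≈ 157.909.
Standard quotas: P6 6.048, P8 4.978, P5 6.421, P2 4.553.
Lower quotas: P6 6, P8 4, P5 6, P2 4 (sum 20, leaving 2 seats).
Remainders in descending order: P8 0.978, P2 0.553, P5 0.421, P6 0.048.
The surplus seats go to P8, P2.

P6=6; P8=5; P5=6; P2=5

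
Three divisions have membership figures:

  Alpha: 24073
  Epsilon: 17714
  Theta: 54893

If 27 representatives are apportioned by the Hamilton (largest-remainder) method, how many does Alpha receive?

Total 96680; standard divisor 96680/27 ≈ 3580.741.
Standard quotas: Alpha 6.7229, Epsilon 4.9470, Theta 15.3301.
Lower quotas: Alpha 6, Epsilon 4, Theta 15 (sum 25, leaving 2 seats).
Remainders in descending order: Epsilon 0.9470, Alpha 0.7229, Theta 0.3301.
Largest remainders: Epsilon, Alpha receive the extra seats.
Alpha receives 7.

7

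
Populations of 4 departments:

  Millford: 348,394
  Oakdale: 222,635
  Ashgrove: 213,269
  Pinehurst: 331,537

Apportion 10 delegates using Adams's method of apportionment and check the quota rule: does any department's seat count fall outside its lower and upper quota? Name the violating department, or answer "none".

none

Standard quotas: Millford 3.122, Oakdale 1.995, Ashgrove 1.911, Pinehurst 2.971.
Adams allocation: Millford 3, Oakdale 2, Ashgrove 2, Pinehurst 3.
Every allocation lies between the lower and upper quota.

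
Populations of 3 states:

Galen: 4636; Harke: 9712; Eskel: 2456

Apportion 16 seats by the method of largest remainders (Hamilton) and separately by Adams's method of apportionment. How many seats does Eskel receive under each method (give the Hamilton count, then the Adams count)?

Hamilton: Galen 5, Harke 9, Eskel 2.
Adams: Galen 4, Harke 9, Eskel 3.
Eskel gets 2 under Hamilton and 3 under Adams.

2 and 3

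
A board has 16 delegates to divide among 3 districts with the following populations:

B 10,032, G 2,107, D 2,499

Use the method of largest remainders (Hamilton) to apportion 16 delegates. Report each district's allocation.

B: 11, G: 2, D: 3

Total 14638; standard divisor 14638/16 ≈ 914.875.
Standard quotas: B 10.9654, G 2.3030, D 2.7315.
Lower quotas: B 10, G 2, D 2 (sum 14, leaving 2 seats).
Remainders in descending order: B 0.9654, D 0.7315, G 0.3030.
The surplus seats go to B, D.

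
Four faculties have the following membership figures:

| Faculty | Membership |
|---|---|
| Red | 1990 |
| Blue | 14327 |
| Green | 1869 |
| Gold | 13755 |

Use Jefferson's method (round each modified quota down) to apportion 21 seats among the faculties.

Red=1, Blue=10, Green=1, Gold=9

Standard divisor 31941/21 ≈ 1521; standard quotas: Red 1.308, Blue 9.419, Green 1.229, Gold 9.043.
Rounding down gives 1, 9, 1, 9 = 20 seats, so the divisor must be adjusted.
With modified divisor 1400: modified quotas Red 1.421, Blue 10.234, Green 1.335, Gold 9.825.
Rounding down: Red 1, Blue 10, Green 1, Gold 9 (total 21).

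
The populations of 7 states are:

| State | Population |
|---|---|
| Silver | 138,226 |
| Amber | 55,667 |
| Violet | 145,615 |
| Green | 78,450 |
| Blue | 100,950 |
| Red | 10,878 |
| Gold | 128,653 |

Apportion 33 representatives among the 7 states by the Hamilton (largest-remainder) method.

Total 658439; standard divisor 658439/33 ≈ 19952.697.
Standard quotas: Silver 6.9277, Amber 2.7899, Violet 7.2980, Green 3.9318, Blue 5.0595, Red 0.5452, Gold 6.4479.
Lower quotas: Silver 6, Amber 2, Violet 7, Green 3, Blue 5, Red 0, Gold 6 (sum 29, leaving 4 seats).
Remainders in descending order: Green 0.9318, Silver 0.9277, Amber 0.7899, Red 0.5452, Gold 0.4479, Violet 0.2980, Blue 0.0595.
Largest remainders: Green, Silver, Amber, Red receive the extra seats.

Silver: 7, Amber: 3, Violet: 7, Green: 4, Blue: 5, Red: 1, Gold: 6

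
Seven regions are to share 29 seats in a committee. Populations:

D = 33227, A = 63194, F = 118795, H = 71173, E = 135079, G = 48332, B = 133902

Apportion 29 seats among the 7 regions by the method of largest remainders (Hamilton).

D=2; A=3; F=6; H=3; E=7; G=2; B=6

The standard divisor is 603702/29 ≈ 20817.31.
Standard quotas: D 1.5961, A 3.0356, F 5.7065, H 3.4189, E 6.4888, G 2.3217, B 6.4322.
Lower quotas: D 1, A 3, F 5, H 3, E 6, G 2, B 6 (sum 26, leaving 3 seats).
Remainders in descending order: F 0.7065, D 0.5961, E 0.4888, B 0.4322, H 0.4189, G 0.3217, A 0.0356.
The surplus seats go to F, D, E.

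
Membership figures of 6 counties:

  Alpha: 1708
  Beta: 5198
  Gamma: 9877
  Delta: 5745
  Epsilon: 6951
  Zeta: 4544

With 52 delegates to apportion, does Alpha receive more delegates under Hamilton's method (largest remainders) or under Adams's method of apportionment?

Adams

Hamilton: Alpha 2, Beta 8, Gamma 15, Delta 9, Epsilon 11, Zeta 7.
Adams: Alpha 3, Beta 8, Gamma 15, Delta 9, Epsilon 10, Zeta 7.
Alpha gets 2 under Hamilton and 3 under Adams.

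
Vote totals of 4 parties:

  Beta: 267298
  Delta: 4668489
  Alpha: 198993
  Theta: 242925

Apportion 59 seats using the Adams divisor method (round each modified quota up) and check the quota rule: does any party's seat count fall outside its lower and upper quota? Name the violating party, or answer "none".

Delta

Standard quotas: Beta 2.933, Delta 51.219, Alpha 2.183, Theta 2.665.
Adams allocation: Beta 3, Delta 50, Alpha 3, Theta 3.
Delta has quota 51.219 (lower 51, upper 52) but receives 50 — outside the quota interval.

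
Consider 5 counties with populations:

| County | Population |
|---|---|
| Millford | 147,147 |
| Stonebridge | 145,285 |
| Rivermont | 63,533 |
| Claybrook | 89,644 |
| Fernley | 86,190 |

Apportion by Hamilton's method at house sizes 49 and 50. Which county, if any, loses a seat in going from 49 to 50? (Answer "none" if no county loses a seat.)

At 49 seats: Millford 14, Stonebridge 13, Rivermont 6, Claybrook 8, Fernley 8.
At 50 seats: Millford 14, Stonebridge 14, Rivermont 6, Claybrook 8, Fernley 8.
No county's allocation decreased.

none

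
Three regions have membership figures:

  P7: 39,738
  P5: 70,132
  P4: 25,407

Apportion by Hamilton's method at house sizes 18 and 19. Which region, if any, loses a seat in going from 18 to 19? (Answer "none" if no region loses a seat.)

P4

At 18 seats: P7 5, P5 9, P4 4.
At 19 seats: P7 6, P5 10, P4 3.
P4 drops from 4 to 3.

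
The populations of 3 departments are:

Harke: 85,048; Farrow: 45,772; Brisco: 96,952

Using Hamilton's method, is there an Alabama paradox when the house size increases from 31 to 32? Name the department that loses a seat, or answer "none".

none

At 31 seats: Harke 12, Farrow 6, Brisco 13.
At 32 seats: Harke 12, Farrow 6, Brisco 14.
No department's allocation decreased.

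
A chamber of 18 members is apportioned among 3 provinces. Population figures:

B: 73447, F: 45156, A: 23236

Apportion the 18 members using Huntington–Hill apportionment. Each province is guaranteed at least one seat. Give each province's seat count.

With divisor 7993: modified quotas B 9.189, F 5.649, A 2.907.
Geometric-mean thresholds: B √(9·10)=9.487, F √(5·6)=5.477, A √(2·3)=2.449.
Each quota rounded against its threshold gives B 9, F 6, A 3 (total 18).

B 9; F 6; A 3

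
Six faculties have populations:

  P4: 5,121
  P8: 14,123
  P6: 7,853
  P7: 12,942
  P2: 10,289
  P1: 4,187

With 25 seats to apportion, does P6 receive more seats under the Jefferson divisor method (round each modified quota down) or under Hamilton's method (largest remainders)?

Jefferson: P4 2, P8 7, P6 3, P7 6, P2 5, P1 2.
Hamilton: P4 2, P8 6, P6 4, P7 6, P2 5, P1 2.
P6 gets 3 under Jefferson and 4 under Hamilton.

Hamilton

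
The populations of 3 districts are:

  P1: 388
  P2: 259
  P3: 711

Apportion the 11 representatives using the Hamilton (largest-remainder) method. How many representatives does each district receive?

Total 1358; standard divisor 1358/11 ≈ 123.455.
Standard quotas: P1 3.143, P2 2.098, P3 5.759.
Lower quotas: P1 3, P2 2, P3 5 (sum 10, leaving 1 seat).
Remainders in descending order: P3 0.759, P1 0.143, P2 0.098.
Largest remainder: P3 receives the extra seat.

P1: 3, P2: 2, P3: 6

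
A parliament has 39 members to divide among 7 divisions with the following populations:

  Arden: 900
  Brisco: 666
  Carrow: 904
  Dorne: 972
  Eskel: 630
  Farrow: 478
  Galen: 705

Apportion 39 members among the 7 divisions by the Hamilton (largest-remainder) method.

Arden: 7, Brisco: 5, Carrow: 7, Dorne: 7, Eskel: 5, Farrow: 3, Galen: 5

The standard divisor is 5255/39 ≈ 134.744.
Standard quotas: Arden 6.679, Brisco 4.943, Carrow 6.709, Dorne 7.214, Eskel 4.676, Farrow 3.547, Galen 5.232.
Lower quotas: Arden 6, Brisco 4, Carrow 6, Dorne 7, Eskel 4, Farrow 3, Galen 5 (sum 35, leaving 4 seats).
Remainders in descending order: Brisco 0.943, Carrow 0.709, Arden 0.679, Eskel 0.676, Farrow 0.547, Galen 0.232, Dorne 0.214.
The surplus seats go to Brisco, Carrow, Arden, Eskel.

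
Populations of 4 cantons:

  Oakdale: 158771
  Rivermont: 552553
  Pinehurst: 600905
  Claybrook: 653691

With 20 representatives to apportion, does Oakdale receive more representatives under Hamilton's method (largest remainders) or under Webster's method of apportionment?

Webster

Hamilton: Oakdale 1, Rivermont 6, Pinehurst 6, Claybrook 7.
Webster: Oakdale 2, Rivermont 5, Pinehurst 6, Claybrook 7.
Oakdale gets 1 under Hamilton and 2 under Webster.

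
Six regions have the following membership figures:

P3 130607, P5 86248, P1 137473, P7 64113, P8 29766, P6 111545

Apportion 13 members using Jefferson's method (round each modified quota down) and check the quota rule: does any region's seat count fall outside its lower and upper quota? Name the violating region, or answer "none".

none

Standard quotas: P3 3.033, P5 2.003, P1 3.193, P7 1.489, P8 0.691, P6 2.591.
Jefferson allocation: P3 3, P5 2, P1 4, P7 1, P8 0, P6 3.
Every allocation lies between the lower and upper quota.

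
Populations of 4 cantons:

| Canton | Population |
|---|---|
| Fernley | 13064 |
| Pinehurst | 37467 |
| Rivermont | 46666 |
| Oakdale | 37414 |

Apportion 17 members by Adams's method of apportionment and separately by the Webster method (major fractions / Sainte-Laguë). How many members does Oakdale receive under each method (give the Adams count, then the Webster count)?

Adams: Fernley 2, Pinehurst 5, Rivermont 5, Oakdale 5.
Webster: Fernley 2, Pinehurst 5, Rivermont 6, Oakdale 4.
Oakdale gets 5 under Adams and 4 under Webster.

5 and 4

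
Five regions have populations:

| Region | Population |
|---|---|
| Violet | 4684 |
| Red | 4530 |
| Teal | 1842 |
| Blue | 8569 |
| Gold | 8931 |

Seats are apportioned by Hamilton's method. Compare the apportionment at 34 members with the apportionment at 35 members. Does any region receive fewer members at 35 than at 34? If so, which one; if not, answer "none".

At 34 seats: Violet 6, Red 5, Teal 2, Blue 10, Gold 11.
At 35 seats: Violet 6, Red 6, Teal 2, Blue 10, Gold 11.
No region's allocation decreased.

none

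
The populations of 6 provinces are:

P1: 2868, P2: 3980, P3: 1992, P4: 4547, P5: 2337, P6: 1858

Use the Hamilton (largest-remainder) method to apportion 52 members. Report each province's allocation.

Standard divisor: 17582 ÷ 52 ≈ 338.115.
Standard quotas: P1 8.482, P2 11.771, P3 5.891, P4 13.448, P5 6.912, P6 5.495.
Lower quotas: P1 8, P2 11, P3 5, P4 13, P5 6, P6 5 (sum 48, leaving 4 seats).
Remainders in descending order: P5 0.912, P3 0.891, P2 0.771, P6 0.495, P1 0.482, P4 0.448.
The surplus seats go to P5, P3, P2, P6.

P1: 8; P2: 12; P3: 6; P4: 13; P5: 7; P6: 6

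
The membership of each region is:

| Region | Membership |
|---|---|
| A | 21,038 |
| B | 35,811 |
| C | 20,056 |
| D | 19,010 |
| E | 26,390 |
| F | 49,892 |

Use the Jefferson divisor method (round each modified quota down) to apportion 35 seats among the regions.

Standard divisor 172197/35 ≈ 4919.914; standard quotas: A 4.276, B 7.279, C 4.076, D 3.864, E 5.364, F 10.141.
Rounding down gives 4, 7, 4, 3, 5, 10 = 33 seats, so the divisor must be adjusted.
With modified divisor 4500: modified quotas A 4.675, B 7.958, C 4.457, D 4.224, E 5.864, F 11.087.
Rounding down: A 4, B 7, C 4, D 4, E 5, F 11 (total 35).

A 4; B 7; C 4; D 4; E 5; F 11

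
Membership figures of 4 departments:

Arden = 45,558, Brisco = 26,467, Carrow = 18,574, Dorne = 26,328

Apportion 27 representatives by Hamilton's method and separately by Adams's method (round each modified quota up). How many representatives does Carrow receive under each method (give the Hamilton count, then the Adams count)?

4 and 5

Hamilton: Arden 11, Brisco 6, Carrow 4, Dorne 6.
Adams: Arden 10, Brisco 6, Carrow 5, Dorne 6.
Carrow gets 4 under Hamilton and 5 under Adams.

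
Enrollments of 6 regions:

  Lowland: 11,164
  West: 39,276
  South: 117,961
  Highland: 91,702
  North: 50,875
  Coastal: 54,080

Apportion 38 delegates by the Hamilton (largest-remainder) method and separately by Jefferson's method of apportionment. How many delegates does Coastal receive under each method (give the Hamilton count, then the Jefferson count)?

Hamilton: Lowland 1, West 4, South 12, Highland 10, North 5, Coastal 6.
Jefferson: Lowland 1, West 4, South 13, Highland 10, North 5, Coastal 5.
Coastal gets 6 under Hamilton and 5 under Jefferson.

6 and 5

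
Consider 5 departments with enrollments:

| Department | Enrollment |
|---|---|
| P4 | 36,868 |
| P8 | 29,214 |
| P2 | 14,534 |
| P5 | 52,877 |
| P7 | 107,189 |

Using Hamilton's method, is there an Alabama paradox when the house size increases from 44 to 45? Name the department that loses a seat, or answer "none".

At 44 seats: P4 7, P8 5, P2 3, P5 10, P7 19.
At 45 seats: P4 7, P8 5, P2 3, P5 10, P7 20.
No department's allocation decreased.

none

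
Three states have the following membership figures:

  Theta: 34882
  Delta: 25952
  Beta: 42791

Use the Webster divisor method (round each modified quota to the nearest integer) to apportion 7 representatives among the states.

Theta: 2; Delta: 2; Beta: 3

Standard divisor 103625/7 ≈ 14803.571; standard quotas: Theta 2.356, Delta 1.753, Beta 2.891.
Rounding to the nearest integer gives Theta 2, Delta 2, Beta 3 — total 7, matching the house size, so no adjustment is needed.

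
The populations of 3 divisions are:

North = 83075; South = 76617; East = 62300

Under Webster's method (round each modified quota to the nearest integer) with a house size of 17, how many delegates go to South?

6

Standard divisor 221992/17 ≈ 13058.353; standard quotas: North 6.362, South 5.867, East 4.771.
Rounding to the nearest integer gives North 6, South 6, East 5 — total 17, matching the house size, so no adjustment is needed.
South receives 6.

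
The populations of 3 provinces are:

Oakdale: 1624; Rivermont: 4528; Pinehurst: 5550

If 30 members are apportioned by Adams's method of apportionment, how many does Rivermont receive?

Standard divisor 11702/30 ≈ 390.067; standard quotas: Oakdale 4.163, Rivermont 11.608, Pinehurst 14.228.
Rounding up gives 5, 12, 15 = 32 seats, so the divisor must be adjusted.
With modified divisor 410: modified quotas Oakdale 3.961, Rivermont 11.044, Pinehurst 13.537.
Rounding up: Oakdale 4, Rivermont 12, Pinehurst 14 (total 30).
Rivermont receives 12.

12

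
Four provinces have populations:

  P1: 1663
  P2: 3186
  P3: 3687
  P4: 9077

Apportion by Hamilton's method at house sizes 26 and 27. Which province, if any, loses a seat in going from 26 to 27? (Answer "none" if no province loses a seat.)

At 26 seats: P1 3, P2 5, P3 5, P4 13.
At 27 seats: P1 2, P2 5, P3 6, P4 14.
P1 drops from 3 to 2.

P1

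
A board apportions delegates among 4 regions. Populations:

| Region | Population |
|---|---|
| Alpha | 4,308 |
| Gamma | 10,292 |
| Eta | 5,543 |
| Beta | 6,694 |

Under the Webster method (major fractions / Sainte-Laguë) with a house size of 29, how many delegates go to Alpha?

5

Standard divisor 26837/29 ≈ 925.414; standard quotas: Alpha 4.655, Gamma 11.122, Eta 5.990, Beta 7.234.
Rounding to the nearest integer gives Alpha 5, Gamma 11, Eta 6, Beta 7 — total 29, matching the house size, so no adjustment is needed.
Alpha receives 5.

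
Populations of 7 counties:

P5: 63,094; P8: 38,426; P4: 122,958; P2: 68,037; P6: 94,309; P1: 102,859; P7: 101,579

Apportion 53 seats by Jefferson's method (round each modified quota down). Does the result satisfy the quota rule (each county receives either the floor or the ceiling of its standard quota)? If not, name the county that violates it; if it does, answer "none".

Standard quotas: P5 5.656, P8 3.444, P4 11.022, P2 6.099, P6 8.454, P1 9.220, P7 9.105.
Jefferson allocation: P5 6, P8 3, P4 11, P2 6, P6 9, P1 9, P7 9.
Every allocation lies between the lower and upper quota.

none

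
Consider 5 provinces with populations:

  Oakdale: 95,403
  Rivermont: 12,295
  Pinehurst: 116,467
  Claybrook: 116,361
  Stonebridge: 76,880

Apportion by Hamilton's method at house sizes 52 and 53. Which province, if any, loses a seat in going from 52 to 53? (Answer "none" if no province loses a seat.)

At 52 seats: Oakdale 12, Rivermont 2, Pinehurst 14, Claybrook 14, Stonebridge 10.
At 53 seats: Oakdale 12, Rivermont 1, Pinehurst 15, Claybrook 15, Stonebridge 10.
Rivermont drops from 2 to 1.

Rivermont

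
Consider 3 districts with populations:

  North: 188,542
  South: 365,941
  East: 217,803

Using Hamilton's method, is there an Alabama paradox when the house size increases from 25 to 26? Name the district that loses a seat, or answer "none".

At 25 seats: North 6, South 12, East 7.
At 26 seats: North 7, South 12, East 7.
No district's allocation decreased.

none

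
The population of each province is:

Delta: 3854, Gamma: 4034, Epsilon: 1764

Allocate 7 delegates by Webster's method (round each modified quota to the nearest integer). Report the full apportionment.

Delta: 3, Gamma: 3, Epsilon: 1

Standard divisor 9652/7 ≈ 1378.857; standard quotas: Delta 2.795, Gamma 2.926, Epsilon 1.279.
Rounding to the nearest integer gives Delta 3, Gamma 3, Epsilon 1 — total 7, matching the house size, so no adjustment is needed.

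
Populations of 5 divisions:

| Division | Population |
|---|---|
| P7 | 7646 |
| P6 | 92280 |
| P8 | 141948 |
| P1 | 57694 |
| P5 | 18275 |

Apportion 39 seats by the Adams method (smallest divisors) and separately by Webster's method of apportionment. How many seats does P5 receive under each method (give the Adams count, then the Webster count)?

3 and 2

Adams: P7 1, P6 11, P8 17, P1 7, P5 3.
Webster: P7 1, P6 11, P8 18, P1 7, P5 2.
P5 gets 3 under Adams and 2 under Webster.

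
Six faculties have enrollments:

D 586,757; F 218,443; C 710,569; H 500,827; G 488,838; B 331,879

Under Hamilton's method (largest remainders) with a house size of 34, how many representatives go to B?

The standard divisor is 2837313/34 ≈ 83450.382.
Standard quotas: D 7.0312, F 2.6176, C 8.5149, H 6.0015, G 5.8578, B 3.9770.
Lower quotas: D 7, F 2, C 8, H 6, G 5, B 3 (sum 31, leaving 3 seats).
Remainders in descending order: B 0.9770, G 0.8578, F 0.6176, C 0.5149, D 0.0312, H 0.0015.
The surplus seats go to B, G, F.
B receives 4.

4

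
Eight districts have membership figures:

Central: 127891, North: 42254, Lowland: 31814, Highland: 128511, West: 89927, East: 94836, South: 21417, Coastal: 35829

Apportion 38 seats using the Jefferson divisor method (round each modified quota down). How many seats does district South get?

1

Standard divisor 572479/38 ≈ 15065.237; standard quotas: Central 8.489, North 2.805, Lowland 2.112, Highland 8.530, West 5.969, East 6.295, South 1.422, Coastal 2.378.
Rounding down gives 8, 2, 2, 8, 5, 6, 1, 2 = 34 seats, so the divisor must be adjusted.
With modified divisor 13800: modified quotas Central 9.267, North 3.062, Lowland 2.305, Highland 9.312, West 6.516, East 6.872, South 1.552, Coastal 2.596.
Rounding down: Central 9, North 3, Lowland 2, Highland 9, West 6, East 6, South 1, Coastal 2 (total 38).
South receives 1.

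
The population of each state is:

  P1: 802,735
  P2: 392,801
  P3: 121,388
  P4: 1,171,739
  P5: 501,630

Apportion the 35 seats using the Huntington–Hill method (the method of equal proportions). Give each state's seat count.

With divisor 86345: modified quotas P1 9.297, P2 4.549, P3 1.406, P4 13.570, P5 5.810.
Geometric-mean thresholds: P1 √(9·10)=9.487, P2 √(4·5)=4.472, P3 √(1·2)=1.414, P4 √(13·14)=13.491, P5 √(5·6)=5.477.
Each quota rounded against its threshold gives P1 9, P2 5, P3 1, P4 14, P5 6 (total 35).

P1=9, P2=5, P3=1, P4=14, P5=6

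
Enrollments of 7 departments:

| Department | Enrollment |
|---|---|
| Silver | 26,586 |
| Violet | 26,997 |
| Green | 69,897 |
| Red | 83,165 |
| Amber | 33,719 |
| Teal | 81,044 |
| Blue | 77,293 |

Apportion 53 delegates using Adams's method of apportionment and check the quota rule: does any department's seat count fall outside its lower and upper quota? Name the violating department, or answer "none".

Standard quotas: Silver 3.534, Violet 3.589, Green 9.292, Red 11.055, Amber 4.482, Teal 10.773, Blue 10.275.
Adams allocation: Silver 4, Violet 4, Green 9, Red 11, Amber 5, Teal 10, Blue 10.
Every allocation lies between the lower and upper quota.

none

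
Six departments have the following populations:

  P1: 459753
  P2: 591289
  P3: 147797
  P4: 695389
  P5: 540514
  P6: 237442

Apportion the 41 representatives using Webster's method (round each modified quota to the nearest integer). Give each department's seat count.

P1 7; P2 9; P3 2; P4 11; P5 8; P6 4

Standard divisor 2672184/41 ≈ 65175.22; standard quotas: P1 7.054, P2 9.072, P3 2.268, P4 10.670, P5 8.293, P6 3.643.
Rounding to the nearest integer gives P1 7, P2 9, P3 2, P4 11, P5 8, P6 4 — total 41, matching the house size, so no adjustment is needed.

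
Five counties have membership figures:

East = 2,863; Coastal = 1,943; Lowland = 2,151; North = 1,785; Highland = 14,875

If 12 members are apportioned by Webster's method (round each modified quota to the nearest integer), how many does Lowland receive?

Standard divisor 23617/12 ≈ 1968.083; standard quotas: East 1.455, Coastal 0.987, Lowland 1.093, North 0.907, Highland 7.558.
Rounding to the nearest integer gives East 1, Coastal 1, Lowland 1, North 1, Highland 8 — total 12, matching the house size, so no adjustment is needed.
Lowland receives 1.

1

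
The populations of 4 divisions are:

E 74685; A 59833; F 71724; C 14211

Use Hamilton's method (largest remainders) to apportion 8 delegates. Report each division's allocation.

The standard divisor is 220453/8 ≈ 27556.625.
Standard quotas: E 2.7102, A 2.1713, F 2.6028, C 0.5157.
Lower quotas: E 2, A 2, F 2, C 0 (sum 6, leaving 2 seats).
Remainders in descending order: E 0.7102, F 0.6028, C 0.5157, A 0.1713.
The surplus seats go to E, F.

E=3, A=2, F=3, C=0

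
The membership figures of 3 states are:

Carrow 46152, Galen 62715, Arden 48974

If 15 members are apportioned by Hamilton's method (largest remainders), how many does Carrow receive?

The standard divisor is 157841/15 ≈ 10522.733.
Standard quotas: Carrow 4.3859, Galen 5.9600, Arden 4.6541.
Lower quotas: Carrow 4, Galen 5, Arden 4 (sum 13, leaving 2 seats).
Remainders in descending order: Galen 0.9600, Arden 0.6541, Carrow 0.3859.
Largest remainders: Galen, Arden receive the extra seats.
Carrow receives 4.

4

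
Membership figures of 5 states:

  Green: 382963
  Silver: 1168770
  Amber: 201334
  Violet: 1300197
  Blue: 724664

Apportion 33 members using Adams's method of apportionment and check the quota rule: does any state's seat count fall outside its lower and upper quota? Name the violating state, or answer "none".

Standard quotas: Green 3.345, Silver 10.209, Amber 1.759, Violet 11.357, Blue 6.330.
Adams allocation: Green 4, Silver 10, Amber 2, Violet 11, Blue 6.
Every allocation lies between the lower and upper quota.

none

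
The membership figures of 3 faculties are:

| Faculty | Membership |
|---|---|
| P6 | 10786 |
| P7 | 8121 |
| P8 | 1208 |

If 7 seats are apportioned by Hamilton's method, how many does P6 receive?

4

The standard divisor is 20115/7 ≈ 2873.571.
Standard quotas: P6 3.7535, P7 2.8261, P8 0.4204.
Lower quotas: P6 3, P7 2, P8 0 (sum 5, leaving 2 seats).
Remainders in descending order: P7 0.8261, P6 0.7535, P8 0.4204.
Largest remainders: P7, P6 receive the extra seats.
P6 receives 4.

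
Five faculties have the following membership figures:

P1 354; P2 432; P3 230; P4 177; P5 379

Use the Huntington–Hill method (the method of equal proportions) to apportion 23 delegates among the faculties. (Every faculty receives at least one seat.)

With divisor 68: modified quotas P1 5.206, P2 6.353, P3 3.382, P4 2.603, P5 5.574.
Geometric-mean thresholds: P1 √(5·6)=5.477, P2 √(6·7)=6.481, P3 √(3·4)=3.464, P4 √(2·3)=2.449, P5 √(5·6)=5.477.
Each quota rounded against its threshold gives P1 5, P2 6, P3 3, P4 3, P5 6 (total 23).

P1=5; P2=6; P3=3; P4=3; P5=6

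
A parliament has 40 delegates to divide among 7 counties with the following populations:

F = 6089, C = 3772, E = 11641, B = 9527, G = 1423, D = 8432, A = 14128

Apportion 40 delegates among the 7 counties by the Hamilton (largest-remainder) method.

Standard divisor: 55012 ÷ 40 ≈ 1375.3.
Standard quotas: F 4.4274, C 2.7427, E 8.4643, B 6.9272, G 1.0347, D 6.1310, A 10.2727.
Lower quotas: F 4, C 2, E 8, B 6, G 1, D 6, A 10 (sum 37, leaving 3 seats).
Remainders in descending order: B 0.9272, C 0.7427, E 0.4643, F 0.4274, A 0.2727, D 0.1310, G 0.0347.
The surplus seats go to B, C, E.

F 4; C 3; E 9; B 7; G 1; D 6; A 10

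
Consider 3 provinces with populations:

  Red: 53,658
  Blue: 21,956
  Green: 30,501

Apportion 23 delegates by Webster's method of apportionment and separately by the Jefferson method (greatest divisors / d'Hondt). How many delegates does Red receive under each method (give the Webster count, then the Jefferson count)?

Webster: Red 11, Blue 5, Green 7.
Jefferson: Red 12, Blue 5, Green 6.
Red gets 11 under Webster and 12 under Jefferson.

11 and 12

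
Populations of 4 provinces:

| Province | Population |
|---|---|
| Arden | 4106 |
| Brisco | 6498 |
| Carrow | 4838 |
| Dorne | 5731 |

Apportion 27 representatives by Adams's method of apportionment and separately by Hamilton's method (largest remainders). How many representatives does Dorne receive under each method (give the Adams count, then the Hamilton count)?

7 and 8

Adams: Arden 6, Brisco 8, Carrow 6, Dorne 7.
Hamilton: Arden 5, Brisco 8, Carrow 6, Dorne 8.
Dorne gets 7 under Adams and 8 under Hamilton.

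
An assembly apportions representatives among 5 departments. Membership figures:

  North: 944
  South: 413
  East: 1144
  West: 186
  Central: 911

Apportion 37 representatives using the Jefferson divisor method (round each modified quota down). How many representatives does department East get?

Standard divisor 3598/37 ≈ 97.243; standard quotas: North 9.708, South 4.247, East 11.764, West 1.913, Central 9.368.
Rounding down gives 9, 4, 11, 1, 9 = 34 seats, so the divisor must be adjusted.
With modified divisor 92: modified quotas North 10.261, South 4.489, East 12.435, West 2.022, Central 9.902.
Rounding down: North 10, South 4, East 12, West 2, Central 9 (total 37).
East receives 12.

12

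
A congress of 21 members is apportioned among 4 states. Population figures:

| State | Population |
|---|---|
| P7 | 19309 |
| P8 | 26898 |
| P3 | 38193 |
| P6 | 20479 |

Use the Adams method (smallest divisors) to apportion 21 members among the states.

P7=4, P8=5, P3=8, P6=4

Standard divisor 104879/21 ≈ 4994.238; standard quotas: P7 3.866, P8 5.386, P3 7.647, P6 4.101.
Rounding up gives 4, 6, 8, 5 = 23 seats, so the divisor must be adjusted.
With modified divisor 5420: modified quotas P7 3.563, P8 4.963, P3 7.047, P6 3.778.
Rounding up: P7 4, P8 5, P3 8, P6 4 (total 21).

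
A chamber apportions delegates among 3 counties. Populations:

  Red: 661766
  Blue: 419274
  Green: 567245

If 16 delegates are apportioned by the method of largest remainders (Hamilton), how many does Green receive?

The standard divisor is 1648285/16 ≈ 103017.812.
Standard quotas: Red 6.4238, Blue 4.0699, Green 5.5063.
Lower quotas: Red 6, Blue 4, Green 5 (sum 15, leaving 1 seat).
Remainders in descending order: Green 0.5063, Red 0.4238, Blue 0.0699.
The surplus seat goes to Green.
Green receives 6.

6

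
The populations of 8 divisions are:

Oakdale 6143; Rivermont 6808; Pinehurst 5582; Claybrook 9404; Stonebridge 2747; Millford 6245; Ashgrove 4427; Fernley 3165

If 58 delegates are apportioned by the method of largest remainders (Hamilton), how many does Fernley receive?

4

The standard divisor is 44521/58 ≈ 767.603.
Standard quotas: Oakdale 8.0028, Rivermont 8.8692, Pinehurst 7.2720, Claybrook 12.2511, Stonebridge 3.5787, Millford 8.1357, Ashgrove 5.7673, Fernley 4.1232.
Lower quotas: Oakdale 8, Rivermont 8, Pinehurst 7, Claybrook 12, Stonebridge 3, Millford 8, Ashgrove 5, Fernley 4 (sum 55, leaving 3 seats).
Remainders in descending order: Rivermont 0.8692, Ashgrove 0.7673, Stonebridge 0.5787, Pinehurst 0.2720, Claybrook 0.2511, Millford 0.1357, Fernley 0.1232, Oakdale 0.0028.
Largest remainders: Rivermont, Ashgrove, Stonebridge receive the extra seats.
Fernley receives 4.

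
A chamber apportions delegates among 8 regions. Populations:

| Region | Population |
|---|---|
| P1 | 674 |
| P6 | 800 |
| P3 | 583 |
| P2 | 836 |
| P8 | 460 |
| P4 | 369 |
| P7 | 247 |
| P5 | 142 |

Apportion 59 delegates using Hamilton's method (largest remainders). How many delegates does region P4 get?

Standard divisor: 4111 ÷ 59 ≈ 69.678.
Standard quotas: P1 9.673, P6 11.481, P3 8.367, P2 11.998, P8 6.602, P4 5.296, P7 3.545, P5 2.038.
Lower quotas: P1 9, P6 11, P3 8, P2 11, P8 6, P4 5, P7 3, P5 2 (sum 55, leaving 4 seats).
Remainders in descending order: P2 0.998, P1 0.673, P8 0.602, P7 0.545, P6 0.481, P3 0.367, P4 0.296, P5 0.038.
Largest remainders: P2, P1, P8, P7 receive the extra seats.
P4 receives 5.

5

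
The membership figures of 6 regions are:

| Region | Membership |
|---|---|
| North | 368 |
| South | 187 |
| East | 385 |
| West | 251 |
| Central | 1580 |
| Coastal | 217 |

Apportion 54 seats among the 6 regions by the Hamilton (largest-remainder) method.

The standard divisor is 2988/54 ≈ 55.333.
Standard quotas: North 6.651, South 3.380, East 6.958, West 4.536, Central 28.554, Coastal 3.922.
Lower quotas: North 6, South 3, East 6, West 4, Central 28, Coastal 3 (sum 50, leaving 4 seats).
Remainders in descending order: East 0.958, Coastal 0.922, North 0.651, Central 0.554, West 0.536, South 0.380.
Largest remainders: East, Coastal, North, Central receive the extra seats.

North 7, South 3, East 7, West 4, Central 29, Coastal 4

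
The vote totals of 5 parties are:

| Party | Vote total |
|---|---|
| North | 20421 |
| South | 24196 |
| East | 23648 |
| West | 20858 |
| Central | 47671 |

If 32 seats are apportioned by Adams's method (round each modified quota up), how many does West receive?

5

Standard divisor 136794/32 ≈ 4274.812; standard quotas: North 4.777, South 5.660, East 5.532, West 4.879, Central 11.152.
Rounding up gives 5, 6, 6, 5, 12 = 34 seats, so the divisor must be adjusted.
With modified divisor 4750: modified quotas North 4.299, South 5.094, East 4.979, West 4.391, Central 10.036.
Rounding up: North 5, South 6, East 5, West 5, Central 11 (total 32).
West receives 5.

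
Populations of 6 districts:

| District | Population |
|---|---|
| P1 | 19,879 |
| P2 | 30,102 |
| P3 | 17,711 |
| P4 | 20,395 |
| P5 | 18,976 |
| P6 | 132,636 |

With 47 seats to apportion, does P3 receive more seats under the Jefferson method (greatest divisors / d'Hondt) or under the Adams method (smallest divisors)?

Jefferson: P1 4, P2 6, P3 3, P4 4, P5 3, P6 27.
Adams: P1 4, P2 6, P3 4, P4 4, P5 4, P6 25.
P3 gets 3 under Jefferson and 4 under Adams.

Adams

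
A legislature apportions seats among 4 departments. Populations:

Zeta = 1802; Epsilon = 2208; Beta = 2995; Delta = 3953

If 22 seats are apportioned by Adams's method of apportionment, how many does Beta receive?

6

Standard divisor 10958/22 ≈ 498.091; standard quotas: Zeta 3.618, Epsilon 4.433, Beta 6.013, Delta 7.936.
Rounding up gives 4, 5, 7, 8 = 24 seats, so the divisor must be adjusted.
With modified divisor 560: modified quotas Zeta 3.218, Epsilon 3.943, Beta 5.348, Delta 7.059.
Rounding up: Zeta 4, Epsilon 4, Beta 6, Delta 8 (total 22).
Beta receives 6.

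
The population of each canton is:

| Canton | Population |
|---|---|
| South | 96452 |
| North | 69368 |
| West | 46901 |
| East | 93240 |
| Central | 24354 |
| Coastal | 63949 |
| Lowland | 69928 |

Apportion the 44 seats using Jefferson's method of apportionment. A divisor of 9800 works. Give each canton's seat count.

South: 9; North: 7; West: 4; East: 9; Central: 2; Coastal: 6; Lowland: 7

With modified divisor 9800: modified quotas South 9.842, North 7.078, West 4.786, East 9.514, Central 2.485, Coastal 6.525, Lowland 7.136.
Rounding down: South 9, North 7, West 4, East 9, Central 2, Coastal 6, Lowland 7 (total 44).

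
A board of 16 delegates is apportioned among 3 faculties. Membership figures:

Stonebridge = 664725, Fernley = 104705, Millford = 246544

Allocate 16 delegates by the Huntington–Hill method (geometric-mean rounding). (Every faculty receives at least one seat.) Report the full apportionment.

With divisor 66724: modified quotas Stonebridge 9.962, Fernley 1.569, Millford 3.695.
Geometric-mean thresholds: Stonebridge √(9·10)=9.487, Fernley √(1·2)=1.414, Millford √(3·4)=3.464.
Each quota rounded against its threshold gives Stonebridge 10, Fernley 2, Millford 4 (total 16).

Stonebridge 10, Fernley 2, Millford 4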